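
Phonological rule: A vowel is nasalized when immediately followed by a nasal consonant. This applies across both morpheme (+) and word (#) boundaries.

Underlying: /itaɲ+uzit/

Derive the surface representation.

/a/ before nasal /ɲ/ → [ã]

[itãɲ+uzit]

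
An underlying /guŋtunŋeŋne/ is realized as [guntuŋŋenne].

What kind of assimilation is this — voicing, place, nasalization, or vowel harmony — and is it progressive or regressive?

/ŋ/→[n] /n/→[ŋ] /ŋ/→[n].
Each target copies a feature from the following segment, so the direction is regressive.

place assimilation, regressive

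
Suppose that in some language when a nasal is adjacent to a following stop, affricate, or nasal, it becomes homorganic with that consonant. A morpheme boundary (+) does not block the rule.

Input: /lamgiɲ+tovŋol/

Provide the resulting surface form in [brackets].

/m/ before /g/ (velar) → [ŋ]
/ɲ/ before /t/ (alveolar) → [n]

[laŋgin+tovŋol]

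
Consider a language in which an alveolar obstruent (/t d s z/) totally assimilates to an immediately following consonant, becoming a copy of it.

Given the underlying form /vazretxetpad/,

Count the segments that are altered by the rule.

/z/ before /r/ → [r] (total assimilation)
/t/ before /x/ → [x] (total assimilation)
/t/ before /p/ → [p] (total assimilation)
3 segments change.

3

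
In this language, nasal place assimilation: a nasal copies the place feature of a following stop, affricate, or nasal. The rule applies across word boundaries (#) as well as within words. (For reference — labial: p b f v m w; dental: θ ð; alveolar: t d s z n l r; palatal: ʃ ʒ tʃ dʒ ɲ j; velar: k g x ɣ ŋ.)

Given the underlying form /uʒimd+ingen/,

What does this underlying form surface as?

/m/ before /d/ (alveolar) → [n]
/n/ before /g/ (velar) → [ŋ]

[uʒind+iŋgen]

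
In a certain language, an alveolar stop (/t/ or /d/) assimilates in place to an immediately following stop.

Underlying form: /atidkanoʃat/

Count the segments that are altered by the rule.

/d/ before /k/ (velar) → [g]
1 segment changes.

1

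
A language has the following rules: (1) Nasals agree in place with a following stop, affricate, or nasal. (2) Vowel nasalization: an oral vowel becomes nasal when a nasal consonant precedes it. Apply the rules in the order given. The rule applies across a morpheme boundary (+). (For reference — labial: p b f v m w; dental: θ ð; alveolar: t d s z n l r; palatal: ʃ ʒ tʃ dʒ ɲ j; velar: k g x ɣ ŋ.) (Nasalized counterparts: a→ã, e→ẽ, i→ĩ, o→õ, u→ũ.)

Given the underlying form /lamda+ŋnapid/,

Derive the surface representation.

Rule 1: /m/ before /d/ (alveolar) → [n]
Rule 1: /ŋ/ before /n/ (alveolar) → [n]
After rule 1: landa+nnapid
Rule 2: /a/ after nasal /n/ → [ã]

[landa+nnãpid]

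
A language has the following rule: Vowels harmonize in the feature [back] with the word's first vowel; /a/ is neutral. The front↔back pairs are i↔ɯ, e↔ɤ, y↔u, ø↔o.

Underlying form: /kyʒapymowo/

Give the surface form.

/o/ harmonizes with /y/ ([-back]) → [ø]
/o/ harmonizes with /y/ ([-back]) → [ø]

[kyʒapymøwø]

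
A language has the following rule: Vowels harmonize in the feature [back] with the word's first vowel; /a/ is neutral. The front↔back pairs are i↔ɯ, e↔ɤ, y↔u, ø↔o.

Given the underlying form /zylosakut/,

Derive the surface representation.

[zyløsakyt]

/o/ harmonizes with /y/ ([-back]) → [ø]
/u/ harmonizes with /y/ ([-back]) → [y]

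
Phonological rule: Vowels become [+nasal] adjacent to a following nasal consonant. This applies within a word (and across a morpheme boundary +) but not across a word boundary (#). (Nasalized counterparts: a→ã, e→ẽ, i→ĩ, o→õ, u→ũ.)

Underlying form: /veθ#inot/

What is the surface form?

[veθ#ĩnot]

/i/ before nasal /n/ → [ĩ]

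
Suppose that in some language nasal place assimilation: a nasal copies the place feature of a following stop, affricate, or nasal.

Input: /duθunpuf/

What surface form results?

/n/ before /p/ (labial) → [m]

[duθumpuf]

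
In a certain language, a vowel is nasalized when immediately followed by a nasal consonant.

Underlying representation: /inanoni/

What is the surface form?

/i/ before nasal /n/ → [ĩ]
/a/ before nasal /n/ → [ã]
/o/ before nasal /n/ → [õ]

[ĩnãnõni]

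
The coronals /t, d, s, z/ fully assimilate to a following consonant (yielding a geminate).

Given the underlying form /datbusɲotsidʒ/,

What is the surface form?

/t/ before /b/ → [b] (total assimilation)
/s/ before /ɲ/ → [ɲ] (total assimilation)
/t/ before /s/ → [s] (total assimilation)

[dabbuɲɲossidʒ]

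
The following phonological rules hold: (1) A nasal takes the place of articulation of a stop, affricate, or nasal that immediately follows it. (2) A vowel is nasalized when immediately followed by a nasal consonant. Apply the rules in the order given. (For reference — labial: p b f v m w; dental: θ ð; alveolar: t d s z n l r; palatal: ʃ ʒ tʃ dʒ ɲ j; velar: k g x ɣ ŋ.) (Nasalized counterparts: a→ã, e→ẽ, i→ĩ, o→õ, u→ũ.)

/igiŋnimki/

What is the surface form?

Rule 1: /ŋ/ before /n/ (alveolar) → [n]
Rule 1: /m/ before /k/ (velar) → [ŋ]
After rule 1: iginniŋki
Rule 2: /i/ before nasal /n/ → [ĩ]
Rule 2: /i/ before nasal /ŋ/ → [ĩ]

[igĩnnĩŋki]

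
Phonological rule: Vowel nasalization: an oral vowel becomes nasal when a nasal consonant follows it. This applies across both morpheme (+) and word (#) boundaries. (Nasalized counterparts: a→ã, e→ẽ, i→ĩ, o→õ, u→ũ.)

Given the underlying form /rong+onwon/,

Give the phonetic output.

/o/ before nasal /n/ → [õ]
/o/ before nasal /n/ → [õ]
/o/ before nasal /n/ → [õ]

[rõng+õnwõn]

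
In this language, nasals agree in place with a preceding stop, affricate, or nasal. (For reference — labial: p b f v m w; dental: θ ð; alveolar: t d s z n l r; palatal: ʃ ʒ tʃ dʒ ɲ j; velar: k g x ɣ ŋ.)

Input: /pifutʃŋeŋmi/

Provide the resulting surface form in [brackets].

/ŋ/ after /tʃ/ (palatal) → [ɲ]
/m/ after /ŋ/ (velar) → [ŋ]

[pifutʃɲeŋŋi]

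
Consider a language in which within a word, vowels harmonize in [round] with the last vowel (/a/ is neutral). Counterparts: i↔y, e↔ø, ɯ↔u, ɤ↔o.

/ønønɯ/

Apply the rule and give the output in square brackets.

[enenɯ]

/ø/ harmonizes with /ɯ/ ([-round]) → [e]
/ø/ harmonizes with /ɯ/ ([-round]) → [e]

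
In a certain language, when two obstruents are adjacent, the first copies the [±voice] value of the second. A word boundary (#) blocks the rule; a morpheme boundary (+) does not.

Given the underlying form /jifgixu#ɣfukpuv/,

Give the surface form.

[jivgixu#xfukpuv]

/f/ before /g/ (voiced) → [v]
/ɣ/ before /f/ (voiceless) → [x]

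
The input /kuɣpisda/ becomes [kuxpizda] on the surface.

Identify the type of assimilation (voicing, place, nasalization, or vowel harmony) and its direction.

voicing assimilation, regressive

/ɣ/→[x] /s/→[z].
Each target copies a feature from the following segment, so the direction is regressive.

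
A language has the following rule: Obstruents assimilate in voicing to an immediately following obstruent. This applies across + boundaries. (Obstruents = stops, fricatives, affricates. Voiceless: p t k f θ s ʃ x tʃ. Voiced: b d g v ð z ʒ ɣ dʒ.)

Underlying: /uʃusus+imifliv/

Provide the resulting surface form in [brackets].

[uʃusus+imifliv]

no segment meets the rule's conditions; no change.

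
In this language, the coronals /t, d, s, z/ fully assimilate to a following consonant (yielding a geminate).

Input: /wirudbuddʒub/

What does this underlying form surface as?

/d/ before /b/ → [b] (total assimilation)
/d/ before /dʒ/ → [dʒ] (total assimilation)

[wirubbudʒdʒub]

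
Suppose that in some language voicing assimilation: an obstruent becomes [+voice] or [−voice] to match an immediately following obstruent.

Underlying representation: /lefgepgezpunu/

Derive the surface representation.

[levgebgespunu]

/f/ before /g/ (voiced) → [v]
/p/ before /g/ (voiced) → [b]
/z/ before /p/ (voiceless) → [s]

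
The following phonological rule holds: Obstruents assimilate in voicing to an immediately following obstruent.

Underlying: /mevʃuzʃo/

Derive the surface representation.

/v/ before /ʃ/ (voiceless) → [f]
/z/ before /ʃ/ (voiceless) → [s]

[mefʃusʃo]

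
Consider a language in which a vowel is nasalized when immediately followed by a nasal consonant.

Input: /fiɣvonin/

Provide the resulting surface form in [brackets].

/o/ before nasal /n/ → [õ]
/i/ before nasal /n/ → [ĩ]

[fiɣvõnĩn]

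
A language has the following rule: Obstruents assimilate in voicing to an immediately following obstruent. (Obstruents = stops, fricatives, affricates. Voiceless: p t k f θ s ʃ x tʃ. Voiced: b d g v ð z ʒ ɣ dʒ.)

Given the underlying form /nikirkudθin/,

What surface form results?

/d/ before /θ/ (voiceless) → [t]

[nikirkutθin]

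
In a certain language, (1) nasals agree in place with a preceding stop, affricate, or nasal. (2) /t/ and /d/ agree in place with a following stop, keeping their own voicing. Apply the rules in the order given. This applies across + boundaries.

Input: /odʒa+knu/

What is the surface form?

Rule 1: /n/ after /k/ (velar) → [ŋ]
After rule 1: odʒa+kŋu
Rule 2: no segment meets the rule's conditions; no change.

[odʒa+kŋu]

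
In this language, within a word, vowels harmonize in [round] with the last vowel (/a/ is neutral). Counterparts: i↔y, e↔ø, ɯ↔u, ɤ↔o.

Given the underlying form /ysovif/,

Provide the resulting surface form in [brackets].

/y/ harmonizes with /i/ ([-round]) → [i]
/o/ harmonizes with /i/ ([-round]) → [ɤ]

[isɤvif]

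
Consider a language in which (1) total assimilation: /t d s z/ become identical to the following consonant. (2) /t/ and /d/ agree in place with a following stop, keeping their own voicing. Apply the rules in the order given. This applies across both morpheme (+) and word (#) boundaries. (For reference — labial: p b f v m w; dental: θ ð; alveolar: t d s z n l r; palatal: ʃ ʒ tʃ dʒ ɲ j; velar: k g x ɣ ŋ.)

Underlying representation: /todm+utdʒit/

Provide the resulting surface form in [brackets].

Rule 1: /d/ before /m/ → [m] (total assimilation)
Rule 1: /t/ before /dʒ/ → [dʒ] (total assimilation)
After rule 1: tomm+udʒdʒit
Rule 2: no segment meets the rule's conditions; no change.

[tomm+udʒdʒit]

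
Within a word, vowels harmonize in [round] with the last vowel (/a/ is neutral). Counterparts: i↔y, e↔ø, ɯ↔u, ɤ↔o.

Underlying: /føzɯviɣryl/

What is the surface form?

[føzuvyɣryl]

/ɯ/ harmonizes with /y/ ([+round]) → [u]
/i/ harmonizes with /y/ ([+round]) → [y]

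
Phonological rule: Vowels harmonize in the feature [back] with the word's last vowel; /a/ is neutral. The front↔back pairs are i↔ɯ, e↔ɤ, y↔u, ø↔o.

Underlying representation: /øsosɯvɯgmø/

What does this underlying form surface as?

[øsøsivigmø]

/o/ harmonizes with /ø/ ([-back]) → [ø]
/ɯ/ harmonizes with /ø/ ([-back]) → [i]
/ɯ/ harmonizes with /ø/ ([-back]) → [i]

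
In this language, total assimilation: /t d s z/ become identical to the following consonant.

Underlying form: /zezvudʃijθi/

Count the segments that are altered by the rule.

2

/z/ before /v/ → [v] (total assimilation)
/d/ before /ʃ/ → [ʃ] (total assimilation)
2 segments change.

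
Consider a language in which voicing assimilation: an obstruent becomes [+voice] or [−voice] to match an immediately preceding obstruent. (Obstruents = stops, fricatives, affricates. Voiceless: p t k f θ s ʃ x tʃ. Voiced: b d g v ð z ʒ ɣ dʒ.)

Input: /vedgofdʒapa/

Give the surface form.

[vedgoftʃapa]

/dʒ/ after /f/ (voiceless) → [tʃ]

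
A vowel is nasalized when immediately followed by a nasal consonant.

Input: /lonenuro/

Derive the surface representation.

[lõnẽnuro]

/o/ before nasal /n/ → [õ]
/e/ before nasal /n/ → [ẽ]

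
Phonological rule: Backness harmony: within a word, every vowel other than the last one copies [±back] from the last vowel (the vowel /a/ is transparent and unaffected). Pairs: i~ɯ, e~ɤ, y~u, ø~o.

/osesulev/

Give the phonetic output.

/o/ harmonizes with /e/ ([-back]) → [ø]
/u/ harmonizes with /e/ ([-back]) → [y]

[øsesylev]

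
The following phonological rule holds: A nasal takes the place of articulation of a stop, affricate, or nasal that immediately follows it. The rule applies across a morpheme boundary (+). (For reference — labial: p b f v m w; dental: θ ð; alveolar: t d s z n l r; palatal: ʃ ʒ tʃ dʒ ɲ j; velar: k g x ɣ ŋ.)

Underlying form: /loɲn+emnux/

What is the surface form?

[lonn+ennux]

/ɲ/ before /n/ (alveolar) → [n]
/m/ before /n/ (alveolar) → [n]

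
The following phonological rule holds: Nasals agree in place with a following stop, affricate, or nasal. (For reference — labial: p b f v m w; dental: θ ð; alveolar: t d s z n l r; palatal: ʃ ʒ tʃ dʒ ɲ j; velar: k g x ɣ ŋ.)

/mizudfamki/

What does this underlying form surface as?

[mizudfaŋki]

/m/ before /k/ (velar) → [ŋ]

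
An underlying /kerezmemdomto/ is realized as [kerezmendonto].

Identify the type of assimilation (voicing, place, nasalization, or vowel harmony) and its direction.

/m/→[n] /m/→[n].
Each target copies a feature from the following segment, so the direction is regressive.

place assimilation, regressive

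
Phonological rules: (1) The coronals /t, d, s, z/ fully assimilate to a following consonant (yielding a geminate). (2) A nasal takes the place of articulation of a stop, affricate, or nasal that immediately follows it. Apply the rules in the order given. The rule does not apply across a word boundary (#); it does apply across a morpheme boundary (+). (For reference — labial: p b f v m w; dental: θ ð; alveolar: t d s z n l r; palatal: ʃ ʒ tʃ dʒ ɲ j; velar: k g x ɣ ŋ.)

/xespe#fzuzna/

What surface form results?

[xeppe#fzunna]

Rule 1: /s/ before /p/ → [p] (total assimilation)
Rule 1: /z/ before /n/ → [n] (total assimilation)
After rule 1: xeppe#fzunna
Rule 2: no segment meets the rule's conditions; no change.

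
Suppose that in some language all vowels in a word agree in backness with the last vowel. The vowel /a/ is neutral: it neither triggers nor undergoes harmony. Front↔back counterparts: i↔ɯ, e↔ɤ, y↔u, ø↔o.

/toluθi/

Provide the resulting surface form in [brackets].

[tølyθi]

/o/ harmonizes with /i/ ([-back]) → [ø]
/u/ harmonizes with /i/ ([-back]) → [y]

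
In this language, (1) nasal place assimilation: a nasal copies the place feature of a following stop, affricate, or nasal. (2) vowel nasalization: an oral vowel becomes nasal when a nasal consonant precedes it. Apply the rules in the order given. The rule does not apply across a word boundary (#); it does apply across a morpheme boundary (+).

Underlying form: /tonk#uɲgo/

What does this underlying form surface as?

Rule 1: /n/ before /k/ (velar) → [ŋ]
Rule 1: /ɲ/ before /g/ (velar) → [ŋ]
After rule 1: toŋk#uŋgo
Rule 2: no segment meets the rule's conditions; no change.

[toŋk#uŋgo]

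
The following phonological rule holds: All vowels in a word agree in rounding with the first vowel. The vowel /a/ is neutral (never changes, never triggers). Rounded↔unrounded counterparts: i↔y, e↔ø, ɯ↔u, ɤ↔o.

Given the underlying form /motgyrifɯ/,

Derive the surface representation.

[motgyryfu]

/i/ harmonizes with /o/ ([+round]) → [y]
/ɯ/ harmonizes with /o/ ([+round]) → [u]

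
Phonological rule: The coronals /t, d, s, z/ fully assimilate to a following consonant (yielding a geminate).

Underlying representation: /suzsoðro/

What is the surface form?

/z/ before /s/ → [s] (total assimilation)

[sussoðro]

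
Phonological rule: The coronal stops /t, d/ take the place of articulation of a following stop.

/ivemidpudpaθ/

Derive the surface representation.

/d/ before /p/ (labial) → [b]
/d/ before /p/ (labial) → [b]

[ivemibpubpaθ]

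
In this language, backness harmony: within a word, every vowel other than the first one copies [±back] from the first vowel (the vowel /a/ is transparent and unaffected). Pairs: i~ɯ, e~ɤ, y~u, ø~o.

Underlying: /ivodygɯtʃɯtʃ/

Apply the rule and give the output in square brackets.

/o/ harmonizes with /i/ ([-back]) → [ø]
/ɯ/ harmonizes with /i/ ([-back]) → [i]
/ɯ/ harmonizes with /i/ ([-back]) → [i]

[ivødygitʃitʃ]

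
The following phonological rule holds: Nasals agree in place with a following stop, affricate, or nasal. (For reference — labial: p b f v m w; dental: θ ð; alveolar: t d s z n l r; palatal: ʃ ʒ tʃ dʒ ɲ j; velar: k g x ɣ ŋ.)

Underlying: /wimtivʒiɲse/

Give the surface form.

/m/ before /t/ (alveolar) → [n]

[wintivʒiɲse]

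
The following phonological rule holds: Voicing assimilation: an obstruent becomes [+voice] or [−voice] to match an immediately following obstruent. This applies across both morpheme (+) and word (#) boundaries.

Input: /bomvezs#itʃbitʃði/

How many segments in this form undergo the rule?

3

/z/ before /s/ (voiceless) → [s]
/tʃ/ before /b/ (voiced) → [dʒ]
/tʃ/ before /ð/ (voiced) → [dʒ]
3 segments change.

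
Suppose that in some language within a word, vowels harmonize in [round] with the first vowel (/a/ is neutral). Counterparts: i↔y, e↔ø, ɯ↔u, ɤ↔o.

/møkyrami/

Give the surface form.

[møkyramy]

/i/ harmonizes with /ø/ ([+round]) → [y]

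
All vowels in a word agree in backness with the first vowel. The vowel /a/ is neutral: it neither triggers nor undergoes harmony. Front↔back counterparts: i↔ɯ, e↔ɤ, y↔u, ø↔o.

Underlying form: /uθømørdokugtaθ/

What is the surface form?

/ø/ harmonizes with /u/ ([+back]) → [o]
/ø/ harmonizes with /u/ ([+back]) → [o]

[uθomordokugtaθ]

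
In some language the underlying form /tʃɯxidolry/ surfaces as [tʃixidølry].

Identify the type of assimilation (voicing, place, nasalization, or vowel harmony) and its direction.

/ɯ/→[i] /o/→[ø].
Vowels agree with the last vowel, so the harmony is regressive.

vowel harmony, regressive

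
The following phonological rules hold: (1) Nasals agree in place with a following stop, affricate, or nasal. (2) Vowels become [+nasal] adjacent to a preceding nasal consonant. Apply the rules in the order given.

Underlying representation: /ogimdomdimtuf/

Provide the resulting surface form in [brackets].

[ogindondintuf]

Rule 1: /m/ before /d/ (alveolar) → [n]
Rule 1: /m/ before /d/ (alveolar) → [n]
Rule 1: /m/ before /t/ (alveolar) → [n]
After rule 1: ogindondintuf
Rule 2: no segment meets the rule's conditions; no change.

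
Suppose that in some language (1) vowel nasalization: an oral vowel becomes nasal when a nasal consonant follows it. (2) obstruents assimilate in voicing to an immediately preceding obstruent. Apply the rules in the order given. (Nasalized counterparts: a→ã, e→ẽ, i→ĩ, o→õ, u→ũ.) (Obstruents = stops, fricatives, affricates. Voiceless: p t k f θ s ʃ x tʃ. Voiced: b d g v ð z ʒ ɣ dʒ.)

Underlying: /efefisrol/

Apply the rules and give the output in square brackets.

Rule 1: no segment meets the rule's conditions; no change.
After rule 1: efefisrol
Rule 2: no segment meets the rule's conditions; no change.

[efefisrol]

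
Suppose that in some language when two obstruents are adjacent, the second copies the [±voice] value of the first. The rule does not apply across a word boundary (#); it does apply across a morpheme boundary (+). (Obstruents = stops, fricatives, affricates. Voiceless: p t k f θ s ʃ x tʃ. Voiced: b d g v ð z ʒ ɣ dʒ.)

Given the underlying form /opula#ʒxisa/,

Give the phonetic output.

[opula#ʒɣisa]

/x/ after /ʒ/ (voiced) → [ɣ]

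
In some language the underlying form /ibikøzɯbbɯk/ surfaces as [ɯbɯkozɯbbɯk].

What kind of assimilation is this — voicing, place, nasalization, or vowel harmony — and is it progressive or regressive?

vowel harmony, regressive

/i/→[ɯ] /i/→[ɯ] /ø/→[o].
Vowels agree with the last vowel, so the harmony is regressive.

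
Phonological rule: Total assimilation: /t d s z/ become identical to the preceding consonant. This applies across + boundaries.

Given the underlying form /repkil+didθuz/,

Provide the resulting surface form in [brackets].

/d/ after /l/ → [l] (total assimilation)

[repkil+lidθuz]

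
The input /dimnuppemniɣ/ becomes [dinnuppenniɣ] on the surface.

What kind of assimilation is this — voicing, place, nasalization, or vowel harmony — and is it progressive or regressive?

/m/→[n] /m/→[n].
Each target copies a feature from the following segment, so the direction is regressive.

place assimilation, regressive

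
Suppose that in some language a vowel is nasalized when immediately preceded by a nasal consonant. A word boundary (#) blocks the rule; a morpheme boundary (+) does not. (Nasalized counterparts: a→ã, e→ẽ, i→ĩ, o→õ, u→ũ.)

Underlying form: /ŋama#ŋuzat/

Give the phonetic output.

/a/ after nasal /ŋ/ → [ã]
/a/ after nasal /m/ → [ã]
/u/ after nasal /ŋ/ → [ũ]

[ŋãmã#ŋũzat]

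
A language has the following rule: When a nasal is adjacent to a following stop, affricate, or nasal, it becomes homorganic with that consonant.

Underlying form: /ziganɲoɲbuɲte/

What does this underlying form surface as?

/n/ before /ɲ/ (palatal) → [ɲ]
/ɲ/ before /b/ (labial) → [m]
/ɲ/ before /t/ (alveolar) → [n]

[zigaɲɲombunte]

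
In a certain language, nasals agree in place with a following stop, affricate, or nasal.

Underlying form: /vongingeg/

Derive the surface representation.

[voŋgiŋgeg]

/n/ before /g/ (velar) → [ŋ]
/n/ before /g/ (velar) → [ŋ]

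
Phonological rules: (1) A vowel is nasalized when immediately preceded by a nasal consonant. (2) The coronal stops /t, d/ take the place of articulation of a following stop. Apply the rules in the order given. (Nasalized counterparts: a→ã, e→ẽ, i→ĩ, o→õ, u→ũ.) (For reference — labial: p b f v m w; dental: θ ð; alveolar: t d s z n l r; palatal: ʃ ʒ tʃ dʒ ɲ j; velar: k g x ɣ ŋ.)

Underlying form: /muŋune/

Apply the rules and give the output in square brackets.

[mũŋũnẽ]

Rule 1: /u/ after nasal /m/ → [ũ]
Rule 1: /u/ after nasal /ŋ/ → [ũ]
Rule 1: /e/ after nasal /n/ → [ẽ]
After rule 1: mũŋũnẽ
Rule 2: no segment meets the rule's conditions; no change.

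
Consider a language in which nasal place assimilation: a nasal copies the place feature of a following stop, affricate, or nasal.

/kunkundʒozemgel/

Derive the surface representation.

/n/ before /k/ (velar) → [ŋ]
/n/ before /dʒ/ (palatal) → [ɲ]
/m/ before /g/ (velar) → [ŋ]

[kuŋkuɲdʒozeŋgel]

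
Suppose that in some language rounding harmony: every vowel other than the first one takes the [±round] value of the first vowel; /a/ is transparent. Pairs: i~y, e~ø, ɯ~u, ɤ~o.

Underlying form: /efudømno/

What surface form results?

[efɯdemnɤ]

/u/ harmonizes with /e/ ([-round]) → [ɯ]
/ø/ harmonizes with /e/ ([-round]) → [e]
/o/ harmonizes with /e/ ([-round]) → [ɤ]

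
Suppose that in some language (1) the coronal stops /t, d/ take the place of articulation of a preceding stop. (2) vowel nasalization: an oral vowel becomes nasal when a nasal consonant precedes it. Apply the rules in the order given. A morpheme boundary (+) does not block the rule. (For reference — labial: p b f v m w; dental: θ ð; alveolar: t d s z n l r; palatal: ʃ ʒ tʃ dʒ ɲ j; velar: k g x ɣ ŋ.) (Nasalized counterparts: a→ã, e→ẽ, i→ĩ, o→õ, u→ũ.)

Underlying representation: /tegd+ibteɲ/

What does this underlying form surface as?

[tegg+ibpeɲ]

Rule 1: /d/ after /g/ (velar) → [g]
Rule 1: /t/ after /b/ (labial) → [p]
After rule 1: tegg+ibpeɲ
Rule 2: no segment meets the rule's conditions; no change.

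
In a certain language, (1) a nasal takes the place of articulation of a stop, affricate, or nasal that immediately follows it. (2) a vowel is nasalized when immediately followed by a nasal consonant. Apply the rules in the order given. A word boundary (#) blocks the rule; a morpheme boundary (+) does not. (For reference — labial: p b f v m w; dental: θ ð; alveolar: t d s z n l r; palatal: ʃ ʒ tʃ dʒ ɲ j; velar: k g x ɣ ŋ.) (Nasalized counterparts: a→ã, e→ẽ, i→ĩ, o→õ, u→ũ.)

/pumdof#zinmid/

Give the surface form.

Rule 1: /m/ before /d/ (alveolar) → [n]
Rule 1: /n/ before /m/ (labial) → [m]
After rule 1: pundof#zimmid
Rule 2: /u/ before nasal /n/ → [ũ]
Rule 2: /i/ before nasal /m/ → [ĩ]

[pũndof#zĩmmid]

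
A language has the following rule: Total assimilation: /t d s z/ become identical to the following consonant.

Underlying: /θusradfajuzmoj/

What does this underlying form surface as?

[θurraffajummoj]

/s/ before /r/ → [r] (total assimilation)
/d/ before /f/ → [f] (total assimilation)
/z/ before /m/ → [m] (total assimilation)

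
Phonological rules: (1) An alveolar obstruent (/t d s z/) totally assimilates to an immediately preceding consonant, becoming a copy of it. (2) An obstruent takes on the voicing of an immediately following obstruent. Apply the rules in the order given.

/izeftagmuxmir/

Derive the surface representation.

[izeffagmuxmir]

Rule 1: /t/ after /f/ → [f] (total assimilation)
After rule 1: izeffagmuxmir
Rule 2: no segment meets the rule's conditions; no change.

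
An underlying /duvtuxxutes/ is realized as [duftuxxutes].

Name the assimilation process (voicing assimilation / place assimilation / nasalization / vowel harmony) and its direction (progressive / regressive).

/v/→[f].
Each target copies a feature from the following segment, so the direction is regressive.

voicing assimilation, regressive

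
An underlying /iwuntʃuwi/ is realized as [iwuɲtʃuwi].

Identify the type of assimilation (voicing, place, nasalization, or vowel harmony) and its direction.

place assimilation, regressive

/n/→[ɲ].
Each target copies a feature from the following segment, so the direction is regressive.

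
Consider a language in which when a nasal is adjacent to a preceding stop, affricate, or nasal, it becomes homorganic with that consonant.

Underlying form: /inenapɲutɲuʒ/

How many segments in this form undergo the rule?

2

/ɲ/ after /p/ (labial) → [m]
/ɲ/ after /t/ (alveolar) → [n]
2 segments change.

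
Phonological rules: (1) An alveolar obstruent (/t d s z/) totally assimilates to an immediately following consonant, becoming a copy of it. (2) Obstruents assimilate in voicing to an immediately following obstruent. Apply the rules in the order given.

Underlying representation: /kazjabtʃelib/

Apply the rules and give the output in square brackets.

[kajjaptʃelib]

Rule 1: /z/ before /j/ → [j] (total assimilation)
After rule 1: kajjabtʃelib
Rule 2: /b/ before /tʃ/ (voiceless) → [p]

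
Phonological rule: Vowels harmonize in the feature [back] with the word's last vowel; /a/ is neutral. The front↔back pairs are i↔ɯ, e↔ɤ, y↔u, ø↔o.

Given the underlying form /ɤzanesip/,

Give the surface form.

[ezanesip]

/ɤ/ harmonizes with /i/ ([-back]) → [e]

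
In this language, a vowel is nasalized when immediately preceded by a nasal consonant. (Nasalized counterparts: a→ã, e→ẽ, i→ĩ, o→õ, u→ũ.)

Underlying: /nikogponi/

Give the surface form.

/i/ after nasal /n/ → [ĩ]
/i/ after nasal /n/ → [ĩ]

[nĩkogponĩ]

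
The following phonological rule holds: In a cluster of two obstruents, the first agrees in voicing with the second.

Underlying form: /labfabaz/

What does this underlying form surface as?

[lapfabaz]

/b/ before /f/ (voiceless) → [p]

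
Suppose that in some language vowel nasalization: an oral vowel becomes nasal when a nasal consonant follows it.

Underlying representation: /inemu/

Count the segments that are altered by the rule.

/i/ before nasal /n/ → [ĩ]
/e/ before nasal /m/ → [ẽ]
2 segments change.

2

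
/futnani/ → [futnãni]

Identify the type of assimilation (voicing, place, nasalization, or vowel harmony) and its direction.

/a/→[ã].
Each target copies a feature from the following segment, so the direction is regressive.

nasalization, regressive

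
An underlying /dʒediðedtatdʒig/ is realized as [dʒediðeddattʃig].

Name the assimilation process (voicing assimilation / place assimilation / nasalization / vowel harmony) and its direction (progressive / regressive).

/t/→[d] /dʒ/→[tʃ].
Each target copies a feature from the preceding segment, so the direction is progressive.

voicing assimilation, progressive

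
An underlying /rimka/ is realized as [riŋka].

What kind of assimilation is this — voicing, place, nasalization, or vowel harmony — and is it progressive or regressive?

/m/→[ŋ].
Each target copies a feature from the following segment, so the direction is regressive.

place assimilation, regressive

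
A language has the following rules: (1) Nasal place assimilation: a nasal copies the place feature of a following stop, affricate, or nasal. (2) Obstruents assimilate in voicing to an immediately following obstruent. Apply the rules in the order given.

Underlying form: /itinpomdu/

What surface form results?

[itimpondu]

Rule 1: /n/ before /p/ (labial) → [m]
Rule 1: /m/ before /d/ (alveolar) → [n]
After rule 1: itimpondu
Rule 2: no segment meets the rule's conditions; no change.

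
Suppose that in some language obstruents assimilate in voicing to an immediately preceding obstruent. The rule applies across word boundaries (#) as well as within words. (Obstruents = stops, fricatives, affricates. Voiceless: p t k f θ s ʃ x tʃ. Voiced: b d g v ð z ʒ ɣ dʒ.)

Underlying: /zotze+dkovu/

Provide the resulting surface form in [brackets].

/z/ after /t/ (voiceless) → [s]
/k/ after /d/ (voiced) → [g]

[zotse+dgovu]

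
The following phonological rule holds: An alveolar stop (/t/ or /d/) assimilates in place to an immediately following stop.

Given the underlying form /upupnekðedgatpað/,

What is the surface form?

[upupnekðeggappað]

/d/ before /g/ (velar) → [g]
/t/ before /p/ (labial) → [p]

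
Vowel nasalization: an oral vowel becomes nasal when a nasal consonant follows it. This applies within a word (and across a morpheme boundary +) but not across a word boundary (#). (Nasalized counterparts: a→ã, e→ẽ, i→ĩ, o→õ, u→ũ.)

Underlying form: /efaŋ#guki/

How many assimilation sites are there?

1

/a/ before nasal /ŋ/ → [ã]
1 segment changes.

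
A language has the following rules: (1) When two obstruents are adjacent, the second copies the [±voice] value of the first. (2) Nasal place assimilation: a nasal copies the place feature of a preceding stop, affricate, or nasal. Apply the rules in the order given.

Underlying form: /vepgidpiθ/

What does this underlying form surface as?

[vepkidbiθ]

Rule 1: /g/ after /p/ (voiceless) → [k]
Rule 1: /p/ after /d/ (voiced) → [b]
After rule 1: vepkidbiθ
Rule 2: no segment meets the rule's conditions; no change.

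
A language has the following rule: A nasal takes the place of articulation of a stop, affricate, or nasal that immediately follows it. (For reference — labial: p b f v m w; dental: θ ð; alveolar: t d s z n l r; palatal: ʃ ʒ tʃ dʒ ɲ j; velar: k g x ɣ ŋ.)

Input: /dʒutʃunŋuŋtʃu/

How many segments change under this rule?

/n/ before /ŋ/ (velar) → [ŋ]
/ŋ/ before /tʃ/ (palatal) → [ɲ]
2 segments change.

2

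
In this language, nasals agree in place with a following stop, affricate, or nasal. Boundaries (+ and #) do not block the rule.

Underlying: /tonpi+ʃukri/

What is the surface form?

[tompi+ʃukri]

/n/ before /p/ (labial) → [m]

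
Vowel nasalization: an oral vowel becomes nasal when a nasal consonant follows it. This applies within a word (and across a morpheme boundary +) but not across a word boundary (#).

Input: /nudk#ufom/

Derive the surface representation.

/o/ before nasal /m/ → [õ]

[nudk#ufõm]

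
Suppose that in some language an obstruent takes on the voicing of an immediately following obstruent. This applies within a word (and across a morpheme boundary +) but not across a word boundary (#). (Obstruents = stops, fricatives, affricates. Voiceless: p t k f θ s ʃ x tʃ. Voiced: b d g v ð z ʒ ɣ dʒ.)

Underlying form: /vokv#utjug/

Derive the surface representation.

[vogv#utjug]

/k/ before /v/ (voiced) → [g]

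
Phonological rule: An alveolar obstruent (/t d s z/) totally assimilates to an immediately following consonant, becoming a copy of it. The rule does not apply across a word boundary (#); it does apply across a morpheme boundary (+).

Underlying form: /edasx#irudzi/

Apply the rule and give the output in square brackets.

[edaxx#iruzzi]

/s/ before /x/ → [x] (total assimilation)
/d/ before /z/ → [z] (total assimilation)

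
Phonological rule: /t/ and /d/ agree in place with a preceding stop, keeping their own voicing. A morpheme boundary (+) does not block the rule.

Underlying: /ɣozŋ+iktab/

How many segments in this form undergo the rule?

1

/t/ after /k/ (velar) → [k]
1 segment changes.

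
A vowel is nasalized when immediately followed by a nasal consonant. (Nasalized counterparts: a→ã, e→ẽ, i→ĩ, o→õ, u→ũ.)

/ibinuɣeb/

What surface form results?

[ibĩnuɣeb]

/i/ before nasal /n/ → [ĩ]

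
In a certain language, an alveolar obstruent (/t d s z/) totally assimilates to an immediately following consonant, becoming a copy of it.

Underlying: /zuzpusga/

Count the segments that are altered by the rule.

2

/z/ before /p/ → [p] (total assimilation)
/s/ before /g/ → [g] (total assimilation)
2 segments change.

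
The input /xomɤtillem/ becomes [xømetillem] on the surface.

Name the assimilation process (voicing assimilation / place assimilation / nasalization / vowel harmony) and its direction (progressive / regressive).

vowel harmony, regressive

/o/→[ø] /ɤ/→[e].
Vowels agree with the last vowel, so the harmony is regressive.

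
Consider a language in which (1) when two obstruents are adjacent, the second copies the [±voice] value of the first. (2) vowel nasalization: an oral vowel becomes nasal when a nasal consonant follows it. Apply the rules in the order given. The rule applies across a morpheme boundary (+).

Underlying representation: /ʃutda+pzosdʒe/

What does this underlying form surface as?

[ʃutta+psostʃe]

Rule 1: /d/ after /t/ (voiceless) → [t]
Rule 1: /z/ after /p/ (voiceless) → [s]
Rule 1: /dʒ/ after /s/ (voiceless) → [tʃ]
After rule 1: ʃutta+psostʃe
Rule 2: no segment meets the rule's conditions; no change.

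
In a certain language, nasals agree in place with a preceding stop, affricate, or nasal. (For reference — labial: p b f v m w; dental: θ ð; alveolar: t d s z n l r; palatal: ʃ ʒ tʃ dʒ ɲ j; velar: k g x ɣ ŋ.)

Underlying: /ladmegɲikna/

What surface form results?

[ladnegŋikŋa]

/m/ after /d/ (alveolar) → [n]
/ɲ/ after /g/ (velar) → [ŋ]
/n/ after /k/ (velar) → [ŋ]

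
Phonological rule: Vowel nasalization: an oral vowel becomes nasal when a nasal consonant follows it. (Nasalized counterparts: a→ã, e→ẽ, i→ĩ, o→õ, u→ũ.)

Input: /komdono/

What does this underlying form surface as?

[kõmdõno]

/o/ before nasal /m/ → [õ]
/o/ before nasal /n/ → [õ]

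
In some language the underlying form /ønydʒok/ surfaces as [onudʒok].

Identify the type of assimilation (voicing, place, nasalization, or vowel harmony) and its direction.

vowel harmony, regressive

/ø/→[o] /y/→[u].
Vowels agree with the last vowel, so the harmony is regressive.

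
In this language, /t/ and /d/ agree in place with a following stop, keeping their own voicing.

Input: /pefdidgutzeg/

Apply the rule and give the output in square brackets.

/d/ before /g/ (velar) → [g]

[pefdiggutzeg]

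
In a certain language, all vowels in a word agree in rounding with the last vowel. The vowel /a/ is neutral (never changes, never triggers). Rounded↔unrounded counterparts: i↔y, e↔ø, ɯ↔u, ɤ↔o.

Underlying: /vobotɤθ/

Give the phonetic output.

/o/ harmonizes with /ɤ/ ([-round]) → [ɤ]
/o/ harmonizes with /ɤ/ ([-round]) → [ɤ]

[vɤbɤtɤθ]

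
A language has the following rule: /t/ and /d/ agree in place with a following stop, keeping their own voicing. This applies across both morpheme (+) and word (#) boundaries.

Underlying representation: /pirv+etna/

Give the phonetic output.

no segment meets the rule's conditions; no change.

[pirv+etna]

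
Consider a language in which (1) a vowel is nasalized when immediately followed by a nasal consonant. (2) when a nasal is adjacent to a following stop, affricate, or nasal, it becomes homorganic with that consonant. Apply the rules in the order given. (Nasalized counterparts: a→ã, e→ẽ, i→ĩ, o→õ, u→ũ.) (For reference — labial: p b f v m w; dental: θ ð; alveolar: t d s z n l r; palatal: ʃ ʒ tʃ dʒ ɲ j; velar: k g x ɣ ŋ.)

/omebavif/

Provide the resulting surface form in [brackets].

[õmebavif]

Rule 1: /o/ before nasal /m/ → [õ]
After rule 1: õmebavif
Rule 2: no segment meets the rule's conditions; no change.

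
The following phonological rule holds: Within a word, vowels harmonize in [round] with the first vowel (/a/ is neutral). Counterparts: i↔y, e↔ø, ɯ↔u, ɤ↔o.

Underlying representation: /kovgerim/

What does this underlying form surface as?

/e/ harmonizes with /o/ ([+round]) → [ø]
/i/ harmonizes with /o/ ([+round]) → [y]

[kovgørym]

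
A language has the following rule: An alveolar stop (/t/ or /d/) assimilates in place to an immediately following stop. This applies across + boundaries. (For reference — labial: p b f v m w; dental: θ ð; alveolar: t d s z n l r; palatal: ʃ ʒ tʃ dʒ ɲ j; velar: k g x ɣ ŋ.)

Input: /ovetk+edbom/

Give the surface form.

/t/ before /k/ (velar) → [k]
/d/ before /b/ (labial) → [b]

[ovekk+ebbom]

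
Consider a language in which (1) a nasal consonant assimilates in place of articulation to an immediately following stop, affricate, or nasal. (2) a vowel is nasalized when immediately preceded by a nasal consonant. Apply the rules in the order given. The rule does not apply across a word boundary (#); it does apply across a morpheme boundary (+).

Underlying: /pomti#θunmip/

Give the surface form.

Rule 1: /m/ before /t/ (alveolar) → [n]
Rule 1: /n/ before /m/ (labial) → [m]
After rule 1: ponti#θummip
Rule 2: /i/ after nasal /m/ → [ĩ]

[ponti#θummĩp]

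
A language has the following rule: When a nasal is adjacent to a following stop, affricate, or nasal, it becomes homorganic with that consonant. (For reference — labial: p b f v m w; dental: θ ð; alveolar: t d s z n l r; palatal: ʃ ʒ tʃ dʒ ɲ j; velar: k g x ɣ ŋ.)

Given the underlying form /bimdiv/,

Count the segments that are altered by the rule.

1

/m/ before /d/ (alveolar) → [n]
1 segment changes.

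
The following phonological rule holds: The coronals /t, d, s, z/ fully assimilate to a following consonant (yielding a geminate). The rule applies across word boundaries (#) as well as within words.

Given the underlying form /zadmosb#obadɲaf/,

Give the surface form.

/d/ before /m/ → [m] (total assimilation)
/s/ before /b/ → [b] (total assimilation)
/d/ before /ɲ/ → [ɲ] (total assimilation)

[zammobb#obaɲɲaf]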